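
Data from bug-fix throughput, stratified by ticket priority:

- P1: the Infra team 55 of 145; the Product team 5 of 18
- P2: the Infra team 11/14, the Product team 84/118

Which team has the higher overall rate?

the Product team

P1: the Infra team 55/145 = 37.9%, the Product team 5/18 = 27.8% → the Infra team
P2: the Infra team 11/14 = 78.6%, the Product team 84/118 = 71.2% → the Infra team
Overall: the Infra team 66/159 = 41.5%, the Product team 89/136 = 65.4% → the Product team
(The Infra team wins every ticket group but the Product team wins overall — the Infra team's tickets skew toward the low-rate P1 group.)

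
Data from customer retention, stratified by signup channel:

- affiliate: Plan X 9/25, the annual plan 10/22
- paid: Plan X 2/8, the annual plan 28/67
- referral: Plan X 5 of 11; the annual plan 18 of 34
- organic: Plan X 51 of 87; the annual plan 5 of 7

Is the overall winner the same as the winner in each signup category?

Affiliate: Plan X 9/25 = 36.0%, the annual plan 10/22 = 45.5% → the annual plan
Paid: Plan X 2/8 = 25.0%, the annual plan 28/67 = 41.8% → the annual plan
Referral: Plan X 5/11 = 45.5%, the annual plan 18/34 = 52.9% → the annual plan
Organic: Plan X 51/87 = 58.6%, the annual plan 5/7 = 71.4% → the annual plan
Overall: Plan X 67/131 = 51.1%, the annual plan 61/130 = 46.9% → Plan X
The annual plan wins each signup group but Plan X wins overall — the comparison reverses. The annual plan's customers skew toward paid, which has a lower base rate.

No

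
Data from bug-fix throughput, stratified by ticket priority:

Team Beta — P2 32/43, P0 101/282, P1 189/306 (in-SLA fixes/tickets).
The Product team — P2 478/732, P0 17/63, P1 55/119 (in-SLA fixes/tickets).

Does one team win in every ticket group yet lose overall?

P2: Team Beta 32/43 = 74.4%, the Product team 478/732 = 65.3% → Team Beta
P0: Team Beta 101/282 = 35.8%, the Product team 17/63 = 27.0% → Team Beta
P1: Team Beta 189/306 = 61.8%, the Product team 55/119 = 46.2% → Team Beta
Overall: Team Beta 322/631 = 51.0%, the Product team 550/914 = 60.2% → the Product team
Team Beta wins each ticket group but the Product team wins overall — the comparison reverses. Team Beta's tickets skew toward P0, which has a lower base rate.

Yes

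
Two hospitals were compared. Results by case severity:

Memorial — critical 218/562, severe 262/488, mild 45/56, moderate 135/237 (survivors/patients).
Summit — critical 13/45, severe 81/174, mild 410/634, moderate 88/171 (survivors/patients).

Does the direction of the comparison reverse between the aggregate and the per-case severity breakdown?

Yes

Critical: Memorial 218/562 = 38.8%, Summit 13/45 = 28.9% → Memorial
Severe: Memorial 262/488 = 53.7%, Summit 81/174 = 46.6% → Memorial
Mild: Memorial 45/56 = 80.4%, Summit 410/634 = 64.7% → Memorial
Moderate: Memorial 135/237 = 57.0%, Summit 88/171 = 51.5% → Memorial
Overall: Memorial 660/1343 = 49.1%, Summit 592/1024 = 57.8% → Summit
Memorial wins each case group but Summit wins overall — the comparison reverses. Memorial's patients skew toward critical, which has a lower base rate.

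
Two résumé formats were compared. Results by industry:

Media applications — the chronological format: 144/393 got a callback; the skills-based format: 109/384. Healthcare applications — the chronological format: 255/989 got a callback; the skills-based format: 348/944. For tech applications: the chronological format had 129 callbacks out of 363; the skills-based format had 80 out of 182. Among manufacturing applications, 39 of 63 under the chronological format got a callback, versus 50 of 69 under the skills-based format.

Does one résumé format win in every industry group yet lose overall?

Media: the chronological format 144/393 = 36.6%, the skills-based format 109/384 = 28.4% → the chronological format
Healthcare: the chronological format 255/989 = 25.8%, the skills-based format 348/944 = 36.9% → the skills-based format
Tech: the chronological format 129/363 = 35.5%, the skills-based format 80/182 = 44.0% → the skills-based format
Manufacturing: the chronological format 39/63 = 61.9%, the skills-based format 50/69 = 72.5% → the skills-based format
Overall: the chronological format 567/1808 = 31.4%, the skills-based format 587/1579 = 37.2% → the skills-based format
Neither sweeps: the chronological format wins 1 of 4 groups, the skills-based format wins 3. The skills-based format wins overall but not every group — no Simpson reversal.

No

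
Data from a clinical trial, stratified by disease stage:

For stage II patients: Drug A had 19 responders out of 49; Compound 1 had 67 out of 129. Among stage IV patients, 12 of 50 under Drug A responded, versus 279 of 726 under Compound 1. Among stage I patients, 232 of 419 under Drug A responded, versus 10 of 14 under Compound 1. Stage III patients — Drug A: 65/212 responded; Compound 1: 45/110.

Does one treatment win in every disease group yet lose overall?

Stage II: Drug A 19/49 = 38.8%, Compound 1 67/129 = 51.9% → Compound 1
Stage IV: Drug A 12/50 = 24.0%, Compound 1 279/726 = 38.4% → Compound 1
Stage I: Drug A 232/419 = 55.4%, Compound 1 10/14 = 71.4% → Compound 1
Stage III: Drug A 65/212 = 30.7%, Compound 1 45/110 = 40.9% → Compound 1
Overall: Drug A 328/730 = 44.9%, Compound 1 401/979 = 41.0% → Drug A
Compound 1 wins each disease group but Drug A wins overall — the comparison reverses. Compound 1's patients skew toward stage IV, which has a lower base rate.

Yes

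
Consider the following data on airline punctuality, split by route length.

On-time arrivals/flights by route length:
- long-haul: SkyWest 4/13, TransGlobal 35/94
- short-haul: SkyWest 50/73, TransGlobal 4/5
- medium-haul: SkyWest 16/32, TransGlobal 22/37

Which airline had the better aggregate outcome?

Long-haul: SkyWest 4/13 = 30.8%, TransGlobal 35/94 = 37.2% → TransGlobal
Short-haul: SkyWest 50/73 = 68.5%, TransGlobal 4/5 = 80.0% → TransGlobal
Medium-haul: SkyWest 16/32 = 50.0%, TransGlobal 22/37 = 59.5% → TransGlobal
Overall: SkyWest 70/118 = 59.3%, TransGlobal 61/136 = 44.9% → SkyWest
(TransGlobal wins every route group but SkyWest wins overall — TransGlobal's flights skew toward the low-rate long-haul group.)

SkyWest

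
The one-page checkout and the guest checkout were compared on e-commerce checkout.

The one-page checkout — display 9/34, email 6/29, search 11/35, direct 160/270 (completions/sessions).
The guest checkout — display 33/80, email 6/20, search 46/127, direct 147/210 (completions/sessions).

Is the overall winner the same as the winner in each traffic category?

Yes

Display: the one-page checkout 9/34 = 26.5%, the guest checkout 33/80 = 41.2% → the guest checkout
Email: the one-page checkout 6/29 = 20.7%, the guest checkout 6/20 = 30.0% → the guest checkout
Search: the one-page checkout 11/35 = 31.4%, the guest checkout 46/127 = 36.2% → the guest checkout
Direct: the one-page checkout 160/270 = 59.3%, the guest checkout 147/210 = 70.0% → the guest checkout
Overall: the one-page checkout 186/368 = 50.5%, the guest checkout 232/437 = 53.1% → the guest checkout
The guest checkout wins overall and in every traffic group — no reversal.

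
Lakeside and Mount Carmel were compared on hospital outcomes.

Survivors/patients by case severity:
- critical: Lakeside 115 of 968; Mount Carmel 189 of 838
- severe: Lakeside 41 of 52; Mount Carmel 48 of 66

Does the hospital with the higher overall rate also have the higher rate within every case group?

Critical: Lakeside 115/968 = 11.9%, Mount Carmel 189/838 = 22.6% → Mount Carmel
Severe: Lakeside 41/52 = 78.8%, Mount Carmel 48/66 = 72.7% → Lakeside
Overall: Lakeside 156/1020 = 15.3%, Mount Carmel 237/904 = 26.2% → Mount Carmel
Neither sweeps: Lakeside wins 1 of 2 groups, Mount Carmel wins 1. Mount Carmel wins overall but not every group — no Simpson reversal.

No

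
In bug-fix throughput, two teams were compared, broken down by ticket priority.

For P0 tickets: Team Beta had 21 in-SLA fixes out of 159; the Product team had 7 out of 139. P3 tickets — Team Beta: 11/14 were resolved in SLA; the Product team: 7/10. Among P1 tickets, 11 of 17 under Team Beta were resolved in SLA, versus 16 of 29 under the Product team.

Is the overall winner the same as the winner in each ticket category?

Yes

P0: Team Beta 21/159 = 13.2%, the Product team 7/139 = 5.0% → Team Beta
P3: Team Beta 11/14 = 78.6%, the Product team 7/10 = 70.0% → Team Beta
P1: Team Beta 11/17 = 64.7%, the Product team 16/29 = 55.2% → Team Beta
Overall: Team Beta 43/190 = 22.6%, the Product team 30/178 = 16.9% → Team Beta
Team Beta wins overall and in every ticket group — no reversal.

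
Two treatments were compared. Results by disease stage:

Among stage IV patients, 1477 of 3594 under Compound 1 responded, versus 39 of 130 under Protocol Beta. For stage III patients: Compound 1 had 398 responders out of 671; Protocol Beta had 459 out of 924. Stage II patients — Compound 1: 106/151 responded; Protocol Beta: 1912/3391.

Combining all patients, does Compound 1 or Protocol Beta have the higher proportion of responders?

Stage IV: Compound 1 1477/3594 = 41.1%, Protocol Beta 39/130 = 30.0% → Compound 1
Stage III: Compound 1 398/671 = 59.3%, Protocol Beta 459/924 = 49.7% → Compound 1
Stage II: Compound 1 106/151 = 70.2%, Protocol Beta 1912/3391 = 56.4% → Compound 1
Overall: Compound 1 1981/4416 = 44.9%, Protocol Beta 2410/4445 = 54.2% → Protocol Beta
(Compound 1 wins every disease group but Protocol Beta wins overall — Compound 1's patients skew toward the low-rate stage IV group.)

Protocol Beta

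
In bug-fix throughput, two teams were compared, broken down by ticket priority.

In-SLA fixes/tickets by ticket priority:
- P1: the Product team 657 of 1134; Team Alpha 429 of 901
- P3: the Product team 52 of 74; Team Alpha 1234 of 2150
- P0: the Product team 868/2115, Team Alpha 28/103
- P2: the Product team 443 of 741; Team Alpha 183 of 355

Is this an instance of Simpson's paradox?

P1: the Product team 657/1134 = 57.9%, Team Alpha 429/901 = 47.6% → the Product team
P3: the Product team 52/74 = 70.3%, Team Alpha 1234/2150 = 57.4% → the Product team
P0: the Product team 868/2115 = 41.0%, Team Alpha 28/103 = 27.2% → the Product team
P2: the Product team 443/741 = 59.8%, Team Alpha 183/355 = 51.5% → the Product team
Overall: the Product team 2020/4064 = 49.7%, Team Alpha 1874/3509 = 53.4% → Team Alpha
The Product team wins each ticket group but Team Alpha wins overall — the comparison reverses. The Product team's tickets skew toward P0, which has a lower base rate.

Yes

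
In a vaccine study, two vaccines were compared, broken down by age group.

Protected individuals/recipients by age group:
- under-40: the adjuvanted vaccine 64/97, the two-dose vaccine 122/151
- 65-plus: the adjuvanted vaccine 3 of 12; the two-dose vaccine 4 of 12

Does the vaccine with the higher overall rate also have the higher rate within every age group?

Yes

Under-40: the adjuvanted vaccine 64/97 = 66.0%, the two-dose vaccine 122/151 = 80.8% → the two-dose vaccine
65-plus: the adjuvanted vaccine 3/12 = 25.0%, the two-dose vaccine 4/12 = 33.3% → the two-dose vaccine
Overall: the adjuvanted vaccine 67/109 = 61.5%, the two-dose vaccine 126/163 = 77.3% → the two-dose vaccine
The two-dose vaccine wins overall and in every age group — no reversal.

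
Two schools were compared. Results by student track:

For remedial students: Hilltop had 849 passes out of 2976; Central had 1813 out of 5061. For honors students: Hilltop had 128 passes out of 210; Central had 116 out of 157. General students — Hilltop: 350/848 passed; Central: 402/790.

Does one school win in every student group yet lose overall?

Remedial: Hilltop 849/2976 = 28.5%, Central 1813/5061 = 35.8% → Central
Honors: Hilltop 128/210 = 61.0%, Central 116/157 = 73.9% → Central
General: Hilltop 350/848 = 41.3%, Central 402/790 = 50.9% → Central
Overall: Hilltop 1327/4034 = 32.9%, Central 2331/6008 = 38.8% → Central
Central wins overall and in every student group — no reversal.

No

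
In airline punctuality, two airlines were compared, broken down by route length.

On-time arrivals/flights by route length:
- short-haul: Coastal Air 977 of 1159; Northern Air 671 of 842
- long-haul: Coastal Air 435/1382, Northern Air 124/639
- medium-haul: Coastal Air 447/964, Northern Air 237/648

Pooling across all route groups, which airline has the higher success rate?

Coastal Air

Short-haul: Coastal Air 977/1159 = 84.3%, Northern Air 671/842 = 79.7% → Coastal Air
Long-haul: Coastal Air 435/1382 = 31.5%, Northern Air 124/639 = 19.4% → Coastal Air
Medium-haul: Coastal Air 447/964 = 46.4%, Northern Air 237/648 = 36.6% → Coastal Air
Overall: Coastal Air 1859/3505 = 53.0%, Northern Air 1032/2129 = 48.5% → Coastal Air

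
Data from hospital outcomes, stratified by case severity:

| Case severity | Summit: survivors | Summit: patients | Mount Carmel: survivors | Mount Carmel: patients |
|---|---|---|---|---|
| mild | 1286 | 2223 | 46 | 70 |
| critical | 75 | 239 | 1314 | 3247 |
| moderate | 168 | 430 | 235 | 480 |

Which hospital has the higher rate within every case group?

Mild: Summit 1286/2223 = 57.8%, Mount Carmel 46/70 = 65.7% → Mount Carmel
Critical: Summit 75/239 = 31.4%, Mount Carmel 1314/3247 = 40.5% → Mount Carmel
Moderate: Summit 168/430 = 39.1%, Mount Carmel 235/480 = 49.0% → Mount Carmel
Mount Carmel has the higher rate in all 3 groups.

Mount Carmel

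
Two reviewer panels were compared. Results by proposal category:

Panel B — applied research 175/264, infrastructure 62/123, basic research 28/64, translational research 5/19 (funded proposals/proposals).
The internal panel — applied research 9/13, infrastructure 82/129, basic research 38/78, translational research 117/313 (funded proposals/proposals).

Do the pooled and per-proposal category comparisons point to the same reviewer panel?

Applied research: Panel B 175/264 = 66.3%, the internal panel 9/13 = 69.2% → the internal panel
Infrastructure: Panel B 62/123 = 50.4%, the internal panel 82/129 = 63.6% → the internal panel
Basic research: Panel B 28/64 = 43.8%, the internal panel 38/78 = 48.7% → the internal panel
Translational research: Panel B 5/19 = 26.3%, the internal panel 117/313 = 37.4% → the internal panel
Overall: Panel B 270/470 = 57.4%, the internal panel 246/533 = 46.2% → Panel B
The internal panel wins each proposal group but Panel B wins overall — the comparison reverses. The internal panel's proposals skew toward translational research, which has a lower base rate.

No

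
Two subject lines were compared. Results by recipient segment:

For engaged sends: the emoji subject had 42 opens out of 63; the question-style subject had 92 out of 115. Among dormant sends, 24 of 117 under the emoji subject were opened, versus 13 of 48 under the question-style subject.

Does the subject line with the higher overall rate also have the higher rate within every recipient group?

Yes

Engaged: the emoji subject 42/63 = 66.7%, the question-style subject 92/115 = 80.0% → the question-style subject
Dormant: the emoji subject 24/117 = 20.5%, the question-style subject 13/48 = 27.1% → the question-style subject
Overall: the emoji subject 66/180 = 36.7%, the question-style subject 105/163 = 64.4% → the question-style subject
The question-style subject wins overall and in every recipient group — no reversal.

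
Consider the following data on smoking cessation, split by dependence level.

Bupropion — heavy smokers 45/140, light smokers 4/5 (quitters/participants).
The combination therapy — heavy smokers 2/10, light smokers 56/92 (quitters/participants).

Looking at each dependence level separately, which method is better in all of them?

bupropion

Heavy smokers: bupropion 45/140 = 32.1%, the combination therapy 2/10 = 20.0% → bupropion
Light smokers: bupropion 4/5 = 80.0%, the combination therapy 56/92 = 60.9% → bupropion
Bupropion has the higher rate in both groups.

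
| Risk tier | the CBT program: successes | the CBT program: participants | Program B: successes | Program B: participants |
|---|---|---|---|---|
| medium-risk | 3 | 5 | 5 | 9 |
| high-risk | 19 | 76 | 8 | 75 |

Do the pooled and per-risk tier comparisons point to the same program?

Medium-risk: the CBT program 3/5 = 60.0%, Program B 5/9 = 55.6% → the CBT program
High-risk: the CBT program 19/76 = 25.0%, Program B 8/75 = 10.7% → the CBT program
Overall: the CBT program 22/81 = 27.2%, Program B 13/84 = 15.5% → the CBT program
The CBT program wins overall and in every risk group — no reversal.

Yes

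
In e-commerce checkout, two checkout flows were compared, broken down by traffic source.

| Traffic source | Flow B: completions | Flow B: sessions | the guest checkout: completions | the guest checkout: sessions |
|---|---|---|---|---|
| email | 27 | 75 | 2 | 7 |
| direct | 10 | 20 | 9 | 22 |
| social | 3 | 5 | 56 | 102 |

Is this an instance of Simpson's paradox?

Yes

Email: Flow B 27/75 = 36.0%, the guest checkout 2/7 = 28.6% → Flow B
Direct: Flow B 10/20 = 50.0%, the guest checkout 9/22 = 40.9% → Flow B
Social: Flow B 3/5 = 60.0%, the guest checkout 56/102 = 54.9% → Flow B
Overall: Flow B 40/100 = 40.0%, the guest checkout 67/131 = 51.1% → the guest checkout
Flow B wins each traffic group but the guest checkout wins overall — the comparison reverses. Flow B's sessions skew toward email, which has a lower base rate.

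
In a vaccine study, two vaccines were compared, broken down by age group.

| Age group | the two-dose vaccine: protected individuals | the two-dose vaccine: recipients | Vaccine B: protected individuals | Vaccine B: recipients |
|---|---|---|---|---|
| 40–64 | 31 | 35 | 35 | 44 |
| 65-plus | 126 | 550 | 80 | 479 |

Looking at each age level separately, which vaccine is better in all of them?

the two-dose vaccine

40–64: the two-dose vaccine 31/35 = 88.6%, Vaccine B 35/44 = 79.5% → the two-dose vaccine
65-plus: the two-dose vaccine 126/550 = 22.9%, Vaccine B 80/479 = 16.7% → the two-dose vaccine
The two-dose vaccine has the higher rate in both groups.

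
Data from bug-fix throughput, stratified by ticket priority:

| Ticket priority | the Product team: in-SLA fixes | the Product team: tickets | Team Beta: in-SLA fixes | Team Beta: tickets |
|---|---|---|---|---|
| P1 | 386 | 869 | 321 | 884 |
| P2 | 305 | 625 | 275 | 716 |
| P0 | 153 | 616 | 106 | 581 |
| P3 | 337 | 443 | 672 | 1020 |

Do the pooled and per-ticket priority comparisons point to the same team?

P1: the Product team 386/869 = 44.4%, Team Beta 321/884 = 36.3% → the Product team
P2: the Product team 305/625 = 48.8%, Team Beta 275/716 = 38.4% → the Product team
P0: the Product team 153/616 = 24.8%, Team Beta 106/581 = 18.2% → the Product team
P3: the Product team 337/443 = 76.1%, Team Beta 672/1020 = 65.9% → the Product team
Overall: the Product team 1181/2553 = 46.3%, Team Beta 1374/3201 = 42.9% → the Product team
The Product team wins overall and in every ticket group — no reversal.

Yes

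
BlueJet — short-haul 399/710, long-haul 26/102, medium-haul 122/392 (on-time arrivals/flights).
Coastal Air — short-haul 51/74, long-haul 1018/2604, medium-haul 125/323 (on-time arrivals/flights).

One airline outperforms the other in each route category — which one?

Short-haul: BlueJet 399/710 = 56.2%, Coastal Air 51/74 = 68.9% → Coastal Air
Long-haul: BlueJet 26/102 = 25.5%, Coastal Air 1018/2604 = 39.1% → Coastal Air
Medium-haul: BlueJet 122/392 = 31.1%, Coastal Air 125/323 = 38.7% → Coastal Air
Coastal Air has the higher rate in all 3 groups.

Coastal Air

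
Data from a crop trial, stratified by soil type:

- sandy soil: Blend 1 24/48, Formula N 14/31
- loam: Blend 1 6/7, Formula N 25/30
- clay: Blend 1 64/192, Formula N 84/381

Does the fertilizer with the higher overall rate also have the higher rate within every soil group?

Sandy soil: Blend 1 24/48 = 50.0%, Formula N 14/31 = 45.2% → Blend 1
Loam: Blend 1 6/7 = 85.7%, Formula N 25/30 = 83.3% → Blend 1
Clay: Blend 1 64/192 = 33.3%, Formula N 84/381 = 22.0% → Blend 1
Overall: Blend 1 94/247 = 38.1%, Formula N 123/442 = 27.8% → Blend 1
Blend 1 wins overall and in every soil group — no reversal.

Yes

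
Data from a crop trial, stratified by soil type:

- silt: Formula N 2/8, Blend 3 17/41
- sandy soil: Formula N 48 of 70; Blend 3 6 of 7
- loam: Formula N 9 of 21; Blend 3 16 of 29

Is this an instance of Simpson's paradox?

Yes

Silt: Formula N 2/8 = 25.0%, Blend 3 17/41 = 41.5% → Blend 3
Sandy soil: Formula N 48/70 = 68.6%, Blend 3 6/7 = 85.7% → Blend 3
Loam: Formula N 9/21 = 42.9%, Blend 3 16/29 = 55.2% → Blend 3
Overall: Formula N 59/99 = 59.6%, Blend 3 39/77 = 50.6% → Formula N
Blend 3 wins each soil group but Formula N wins overall — the comparison reverses. Blend 3's plots skew toward silt, which has a lower base rate.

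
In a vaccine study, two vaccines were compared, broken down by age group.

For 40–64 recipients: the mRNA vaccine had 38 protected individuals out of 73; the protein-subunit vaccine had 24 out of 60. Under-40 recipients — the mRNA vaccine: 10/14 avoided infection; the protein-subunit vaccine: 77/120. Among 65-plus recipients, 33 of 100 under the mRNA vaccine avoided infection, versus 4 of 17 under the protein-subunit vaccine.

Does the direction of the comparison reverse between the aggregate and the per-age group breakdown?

Yes

40–64: the mRNA vaccine 38/73 = 52.1%, the protein-subunit vaccine 24/60 = 40.0% → the mRNA vaccine
Under-40: the mRNA vaccine 10/14 = 71.4%, the protein-subunit vaccine 77/120 = 64.2% → the mRNA vaccine
65-plus: the mRNA vaccine 33/100 = 33.0%, the protein-subunit vaccine 4/17 = 23.5% → the mRNA vaccine
Overall: the mRNA vaccine 81/187 = 43.3%, the protein-subunit vaccine 105/197 = 53.3% → the protein-subunit vaccine
The mRNA vaccine wins each age group but the protein-subunit vaccine wins overall — the comparison reverses. The mRNA vaccine's recipients skew toward 65-plus, which has a lower base rate.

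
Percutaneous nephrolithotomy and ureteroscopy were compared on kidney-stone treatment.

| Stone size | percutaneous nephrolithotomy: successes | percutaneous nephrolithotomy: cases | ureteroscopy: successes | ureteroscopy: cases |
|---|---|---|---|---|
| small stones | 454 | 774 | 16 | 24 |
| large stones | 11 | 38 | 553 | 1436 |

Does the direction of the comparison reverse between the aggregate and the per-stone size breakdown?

Yes

Small stones: percutaneous nephrolithotomy 454/774 = 58.7%, ureteroscopy 16/24 = 66.7% → ureteroscopy
Large stones: percutaneous nephrolithotomy 11/38 = 28.9%, ureteroscopy 553/1436 = 38.5% → ureteroscopy
Overall: percutaneous nephrolithotomy 465/812 = 57.3%, ureteroscopy 569/1460 = 39.0% → percutaneous nephrolithotomy
Ureteroscopy wins each stone group but percutaneous nephrolithotomy wins overall — the comparison reverses. Ureteroscopy's cases skew toward large stones, which has a lower base rate.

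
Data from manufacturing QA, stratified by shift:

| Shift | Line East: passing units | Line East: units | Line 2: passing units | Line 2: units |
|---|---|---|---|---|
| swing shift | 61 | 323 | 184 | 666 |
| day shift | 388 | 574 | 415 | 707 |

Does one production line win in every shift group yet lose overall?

Swing shift: Line East 61/323 = 18.9%, Line 2 184/666 = 27.6% → Line 2
Day shift: Line East 388/574 = 67.6%, Line 2 415/707 = 58.7% → Line East
Overall: Line East 449/897 = 50.1%, Line 2 599/1373 = 43.6% → Line East
Neither sweeps: Line East wins 1 of 2 groups, Line 2 wins 1. Line East wins overall but not every group — no Simpson reversal.

No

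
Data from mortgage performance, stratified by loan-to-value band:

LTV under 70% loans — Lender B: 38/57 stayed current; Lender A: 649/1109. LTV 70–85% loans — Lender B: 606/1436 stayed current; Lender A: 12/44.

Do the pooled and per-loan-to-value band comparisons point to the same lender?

No

LTV under 70%: Lender B 38/57 = 66.7%, Lender A 649/1109 = 58.5% → Lender B
LTV 70–85%: Lender B 606/1436 = 42.2%, Lender A 12/44 = 27.3% → Lender B
Overall: Lender B 644/1493 = 43.1%, Lender A 661/1153 = 57.3% → Lender A
Lender B wins each loan-to-value group but Lender A wins overall — the comparison reverses. Lender B's loans skew toward LTV 70–85%, which has a lower base rate.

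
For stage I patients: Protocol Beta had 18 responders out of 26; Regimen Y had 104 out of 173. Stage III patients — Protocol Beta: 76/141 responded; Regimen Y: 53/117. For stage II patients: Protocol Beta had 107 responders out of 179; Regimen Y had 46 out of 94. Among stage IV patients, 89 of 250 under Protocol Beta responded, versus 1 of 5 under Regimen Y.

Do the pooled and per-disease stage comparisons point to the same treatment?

Stage I: Protocol Beta 18/26 = 69.2%, Regimen Y 104/173 = 60.1% → Protocol Beta
Stage III: Protocol Beta 76/141 = 53.9%, Regimen Y 53/117 = 45.3% → Protocol Beta
Stage II: Protocol Beta 107/179 = 59.8%, Regimen Y 46/94 = 48.9% → Protocol Beta
Stage IV: Protocol Beta 89/250 = 35.6%, Regimen Y 1/5 = 20.0% → Protocol Beta
Overall: Protocol Beta 290/596 = 48.7%, Regimen Y 204/389 = 52.4% → Regimen Y
Protocol Beta wins each disease group but Regimen Y wins overall — the comparison reverses. Protocol Beta's patients skew toward stage IV, which has a lower base rate.

No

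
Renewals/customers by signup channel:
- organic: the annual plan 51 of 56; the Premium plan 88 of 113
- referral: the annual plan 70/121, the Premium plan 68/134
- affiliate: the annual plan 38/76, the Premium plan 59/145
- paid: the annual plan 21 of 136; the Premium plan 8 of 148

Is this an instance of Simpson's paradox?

Organic: the annual plan 51/56 = 91.1%, the Premium plan 88/113 = 77.9% → the annual plan
Referral: the annual plan 70/121 = 57.9%, the Premium plan 68/134 = 50.7% → the annual plan
Affiliate: the annual plan 38/76 = 50.0%, the Premium plan 59/145 = 40.7% → the annual plan
Paid: the annual plan 21/136 = 15.4%, the Premium plan 8/148 = 5.4% → the annual plan
Overall: the annual plan 180/389 = 46.3%, the Premium plan 223/540 = 41.3% → the annual plan
The annual plan wins overall and in every signup group — no reversal.

No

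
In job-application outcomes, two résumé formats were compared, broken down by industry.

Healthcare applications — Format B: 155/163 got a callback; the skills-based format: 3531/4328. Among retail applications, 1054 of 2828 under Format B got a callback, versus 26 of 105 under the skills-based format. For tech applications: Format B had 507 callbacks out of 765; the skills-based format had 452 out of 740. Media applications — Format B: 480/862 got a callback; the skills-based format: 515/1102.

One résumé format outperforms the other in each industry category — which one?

Healthcare: Format B 155/163 = 95.1%, the skills-based format 3531/4328 = 81.6% → Format B
Retail: Format B 1054/2828 = 37.3%, the skills-based format 26/105 = 24.8% → Format B
Tech: Format B 507/765 = 66.3%, the skills-based format 452/740 = 61.1% → Format B
Media: Format B 480/862 = 55.7%, the skills-based format 515/1102 = 46.7% → Format B
Format B has the higher rate in all 4 groups.

Format B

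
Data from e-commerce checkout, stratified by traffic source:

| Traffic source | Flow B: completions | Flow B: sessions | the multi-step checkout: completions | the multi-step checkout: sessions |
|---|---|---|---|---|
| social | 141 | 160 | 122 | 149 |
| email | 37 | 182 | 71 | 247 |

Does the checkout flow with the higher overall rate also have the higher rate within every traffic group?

Social: Flow B 141/160 = 88.1%, the multi-step checkout 122/149 = 81.9% → Flow B
Email: Flow B 37/182 = 20.3%, the multi-step checkout 71/247 = 28.7% → the multi-step checkout
Overall: Flow B 178/342 = 52.0%, the multi-step checkout 193/396 = 48.7% → Flow B
Neither sweeps: Flow B wins 1 of 2 groups, the multi-step checkout wins 1. Flow B wins overall but not every group — no Simpson reversal.

No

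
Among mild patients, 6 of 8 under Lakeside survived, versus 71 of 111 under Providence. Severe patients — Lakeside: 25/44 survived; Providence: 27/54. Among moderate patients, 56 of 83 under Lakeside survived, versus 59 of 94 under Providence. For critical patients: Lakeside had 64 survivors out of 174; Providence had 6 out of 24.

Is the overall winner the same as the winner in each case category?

No

Mild: Lakeside 6/8 = 75.0%, Providence 71/111 = 64.0% → Lakeside
Severe: Lakeside 25/44 = 56.8%, Providence 27/54 = 50.0% → Lakeside
Moderate: Lakeside 56/83 = 67.5%, Providence 59/94 = 62.8% → Lakeside
Critical: Lakeside 64/174 = 36.8%, Providence 6/24 = 25.0% → Lakeside
Overall: Lakeside 151/309 = 48.9%, Providence 163/283 = 57.6% → Providence
Lakeside wins each case group but Providence wins overall — the comparison reverses. Lakeside's patients skew toward critical, which has a lower base rate.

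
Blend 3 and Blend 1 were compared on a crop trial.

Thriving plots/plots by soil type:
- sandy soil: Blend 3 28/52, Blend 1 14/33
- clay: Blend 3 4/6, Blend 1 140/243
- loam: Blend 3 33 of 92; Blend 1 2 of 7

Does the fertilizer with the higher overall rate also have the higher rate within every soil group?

No

Sandy soil: Blend 3 28/52 = 53.8%, Blend 1 14/33 = 42.4% → Blend 3
Clay: Blend 3 4/6 = 66.7%, Blend 1 140/243 = 57.6% → Blend 3
Loam: Blend 3 33/92 = 35.9%, Blend 1 2/7 = 28.6% → Blend 3
Overall: Blend 3 65/150 = 43.3%, Blend 1 156/283 = 55.1% → Blend 1
Blend 3 wins each soil group but Blend 1 wins overall — the comparison reverses. Blend 3's plots skew toward loam, which has a lower base rate.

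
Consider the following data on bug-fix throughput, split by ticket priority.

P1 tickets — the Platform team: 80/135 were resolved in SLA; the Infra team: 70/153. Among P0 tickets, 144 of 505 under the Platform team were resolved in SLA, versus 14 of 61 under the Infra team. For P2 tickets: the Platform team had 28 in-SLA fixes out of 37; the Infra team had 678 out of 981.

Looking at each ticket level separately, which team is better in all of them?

the Platform team

P1: the Platform team 80/135 = 59.3%, the Infra team 70/153 = 45.8% → the Platform team
P0: the Platform team 144/505 = 28.5%, the Infra team 14/61 = 23.0% → the Platform team
P2: the Platform team 28/37 = 75.7%, the Infra team 678/981 = 69.1% → the Platform team
The Platform team has the higher rate in all 3 groups.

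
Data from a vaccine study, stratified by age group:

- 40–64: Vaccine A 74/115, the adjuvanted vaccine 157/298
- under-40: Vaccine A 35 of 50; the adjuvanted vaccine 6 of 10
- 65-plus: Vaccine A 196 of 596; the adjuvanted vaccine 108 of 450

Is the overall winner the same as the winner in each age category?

Yes

40–64: Vaccine A 74/115 = 64.3%, the adjuvanted vaccine 157/298 = 52.7% → Vaccine A
Under-40: Vaccine A 35/50 = 70.0%, the adjuvanted vaccine 6/10 = 60.0% → Vaccine A
65-plus: Vaccine A 196/596 = 32.9%, the adjuvanted vaccine 108/450 = 24.0% → Vaccine A
Overall: Vaccine A 305/761 = 40.1%, the adjuvanted vaccine 271/758 = 35.8% → Vaccine A
Vaccine A wins overall and in every age group — no reversal.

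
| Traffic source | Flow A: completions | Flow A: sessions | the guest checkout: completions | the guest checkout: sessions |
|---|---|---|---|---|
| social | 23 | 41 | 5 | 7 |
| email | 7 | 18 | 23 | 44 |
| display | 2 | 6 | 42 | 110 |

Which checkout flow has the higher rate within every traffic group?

the guest checkout

Social: Flow A 23/41 = 56.1%, the guest checkout 5/7 = 71.4% → the guest checkout
Email: Flow A 7/18 = 38.9%, the guest checkout 23/44 = 52.3% → the guest checkout
Display: Flow A 2/6 = 33.3%, the guest checkout 42/110 = 38.2% → the guest checkout
The guest checkout has the higher rate in all 3 groups.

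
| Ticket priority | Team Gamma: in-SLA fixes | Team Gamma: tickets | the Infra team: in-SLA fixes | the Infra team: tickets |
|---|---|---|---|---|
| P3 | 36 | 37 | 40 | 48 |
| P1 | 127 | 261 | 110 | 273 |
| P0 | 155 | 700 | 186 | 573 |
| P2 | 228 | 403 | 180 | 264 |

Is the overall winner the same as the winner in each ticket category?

P3: Team Gamma 36/37 = 97.3%, the Infra team 40/48 = 83.3% → Team Gamma
P1: Team Gamma 127/261 = 48.7%, the Infra team 110/273 = 40.3% → Team Gamma
P0: Team Gamma 155/700 = 22.1%, the Infra team 186/573 = 32.5% → the Infra team
P2: Team Gamma 228/403 = 56.6%, the Infra team 180/264 = 68.2% → the Infra team
Overall: Team Gamma 546/1401 = 39.0%, the Infra team 516/1158 = 44.6% → the Infra team
Neither sweeps: Team Gamma wins 2 of 4 groups, the Infra team wins 2. The Infra team wins overall but not every group — no Simpson reversal.

No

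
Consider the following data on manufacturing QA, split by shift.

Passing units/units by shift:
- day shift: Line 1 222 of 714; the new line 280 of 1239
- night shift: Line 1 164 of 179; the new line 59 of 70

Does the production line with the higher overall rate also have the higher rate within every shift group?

Day shift: Line 1 222/714 = 31.1%, the new line 280/1239 = 22.6% → Line 1
Night shift: Line 1 164/179 = 91.6%, the new line 59/70 = 84.3% → Line 1
Overall: Line 1 386/893 = 43.2%, the new line 339/1309 = 25.9% → Line 1
Line 1 wins overall and in every shift group — no reversal.

Yes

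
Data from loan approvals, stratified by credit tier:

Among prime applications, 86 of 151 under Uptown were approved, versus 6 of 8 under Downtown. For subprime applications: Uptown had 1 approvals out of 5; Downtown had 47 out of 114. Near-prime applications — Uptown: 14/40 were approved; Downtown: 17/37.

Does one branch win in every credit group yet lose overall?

Prime: Uptown 86/151 = 57.0%, Downtown 6/8 = 75.0% → Downtown
Subprime: Uptown 1/5 = 20.0%, Downtown 47/114 = 41.2% → Downtown
Near-prime: Uptown 14/40 = 35.0%, Downtown 17/37 = 45.9% → Downtown
Overall: Uptown 101/196 = 51.5%, Downtown 70/159 = 44.0% → Uptown
Downtown wins each credit group but Uptown wins overall — the comparison reverses. Downtown's applications skew toward subprime, which has a lower base rate.

Yes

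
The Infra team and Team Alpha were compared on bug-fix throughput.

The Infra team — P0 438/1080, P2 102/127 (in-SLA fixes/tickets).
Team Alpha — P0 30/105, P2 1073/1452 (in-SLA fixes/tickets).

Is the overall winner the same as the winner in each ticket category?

P0: the Infra team 438/1080 = 40.6%, Team Alpha 30/105 = 28.6% → the Infra team
P2: the Infra team 102/127 = 80.3%, Team Alpha 1073/1452 = 73.9% → the Infra team
Overall: the Infra team 540/1207 = 44.7%, Team Alpha 1103/1557 = 70.8% → Team Alpha
The Infra team wins each ticket group but Team Alpha wins overall — the comparison reverses. The Infra team's tickets skew toward P0, which has a lower base rate.

No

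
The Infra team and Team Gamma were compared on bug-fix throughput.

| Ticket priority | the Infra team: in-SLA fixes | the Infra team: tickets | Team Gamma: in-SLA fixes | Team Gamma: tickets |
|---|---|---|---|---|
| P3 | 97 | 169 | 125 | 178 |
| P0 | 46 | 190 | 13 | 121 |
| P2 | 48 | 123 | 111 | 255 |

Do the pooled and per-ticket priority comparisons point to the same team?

No

P3: the Infra team 97/169 = 57.4%, Team Gamma 125/178 = 70.2% → Team Gamma
P0: the Infra team 46/190 = 24.2%, Team Gamma 13/121 = 10.7% → the Infra team
P2: the Infra team 48/123 = 39.0%, Team Gamma 111/255 = 43.5% → Team Gamma
Overall: the Infra team 191/482 = 39.6%, Team Gamma 249/554 = 44.9% → Team Gamma
Neither sweeps: the Infra team wins 1 of 3 groups, Team Gamma wins 2. Team Gamma wins overall but not every group — no Simpson reversal.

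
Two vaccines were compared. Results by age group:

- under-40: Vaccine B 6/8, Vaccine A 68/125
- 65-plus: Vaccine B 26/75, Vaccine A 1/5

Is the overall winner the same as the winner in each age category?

Under-40: Vaccine B 6/8 = 75.0%, Vaccine A 68/125 = 54.4% → Vaccine B
65-plus: Vaccine B 26/75 = 34.7%, Vaccine A 1/5 = 20.0% → Vaccine B
Overall: Vaccine B 32/83 = 38.6%, Vaccine A 69/130 = 53.1% → Vaccine A
Vaccine B wins each age group but Vaccine A wins overall — the comparison reverses. Vaccine B's recipients skew toward 65-plus, which has a lower base rate.

No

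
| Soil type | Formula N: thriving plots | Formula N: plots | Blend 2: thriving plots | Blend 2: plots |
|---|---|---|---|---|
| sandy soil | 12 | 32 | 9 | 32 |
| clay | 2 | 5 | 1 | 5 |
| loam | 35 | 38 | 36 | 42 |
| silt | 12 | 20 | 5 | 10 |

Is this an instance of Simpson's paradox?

Sandy soil: Formula N 12/32 = 37.5%, Blend 2 9/32 = 28.1% → Formula N
Clay: Formula N 2/5 = 40.0%, Blend 2 1/5 = 20.0% → Formula N
Loam: Formula N 35/38 = 92.1%, Blend 2 36/42 = 85.7% → Formula N
Silt: Formula N 12/20 = 60.0%, Blend 2 5/10 = 50.0% → Formula N
Overall: Formula N 61/95 = 64.2%, Blend 2 51/89 = 57.3% → Formula N
Formula N wins overall and in every soil group — no reversal.

No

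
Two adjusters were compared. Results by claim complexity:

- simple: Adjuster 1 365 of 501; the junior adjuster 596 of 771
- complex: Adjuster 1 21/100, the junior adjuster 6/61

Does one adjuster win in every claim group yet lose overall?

Simple: Adjuster 1 365/501 = 72.9%, the junior adjuster 596/771 = 77.3% → the junior adjuster
Complex: Adjuster 1 21/100 = 21.0%, the junior adjuster 6/61 = 9.8% → Adjuster 1
Overall: Adjuster 1 386/601 = 64.2%, the junior adjuster 602/832 = 72.4% → the junior adjuster
Neither sweeps: Adjuster 1 wins 1 of 2 groups, the junior adjuster wins 1. The junior adjuster wins overall but not every group — no Simpson reversal.

No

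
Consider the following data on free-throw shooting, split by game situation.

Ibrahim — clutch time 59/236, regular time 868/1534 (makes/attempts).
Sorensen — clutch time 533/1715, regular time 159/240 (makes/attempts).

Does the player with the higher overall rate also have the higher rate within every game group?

Clutch time: Ibrahim 59/236 = 25.0%, Sorensen 533/1715 = 31.1% → Sorensen
Regular time: Ibrahim 868/1534 = 56.6%, Sorensen 159/240 = 66.2% → Sorensen
Overall: Ibrahim 927/1770 = 52.4%, Sorensen 692/1955 = 35.4% → Ibrahim
Sorensen wins each game group but Ibrahim wins overall — the comparison reverses. Sorensen's attempts skew toward clutch time, which has a lower base rate.

No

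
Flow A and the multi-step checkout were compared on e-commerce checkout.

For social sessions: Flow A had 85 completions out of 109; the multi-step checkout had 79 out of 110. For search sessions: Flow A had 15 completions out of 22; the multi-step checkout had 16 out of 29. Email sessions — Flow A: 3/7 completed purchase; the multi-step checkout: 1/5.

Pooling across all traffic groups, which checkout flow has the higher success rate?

Flow A

Social: Flow A 85/109 = 78.0%, the multi-step checkout 79/110 = 71.8% → Flow A
Search: Flow A 15/22 = 68.2%, the multi-step checkout 16/29 = 55.2% → Flow A
Email: Flow A 3/7 = 42.9%, the multi-step checkout 1/5 = 20.0% → Flow A
Overall: Flow A 103/138 = 74.6%, the multi-step checkout 96/144 = 66.7% → Flow A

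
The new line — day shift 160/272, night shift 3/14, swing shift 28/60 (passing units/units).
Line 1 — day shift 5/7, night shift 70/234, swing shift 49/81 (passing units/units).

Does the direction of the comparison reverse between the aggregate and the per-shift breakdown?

Yes

Day shift: the new line 160/272 = 58.8%, Line 1 5/7 = 71.4% → Line 1
Night shift: the new line 3/14 = 21.4%, Line 1 70/234 = 29.9% → Line 1
Swing shift: the new line 28/60 = 46.7%, Line 1 49/81 = 60.5% → Line 1
Overall: the new line 191/346 = 55.2%, Line 1 124/322 = 38.5% → the new line
Line 1 wins each shift group but the new line wins overall — the comparison reverses. Line 1's units skew toward night shift, which has a lower base rate.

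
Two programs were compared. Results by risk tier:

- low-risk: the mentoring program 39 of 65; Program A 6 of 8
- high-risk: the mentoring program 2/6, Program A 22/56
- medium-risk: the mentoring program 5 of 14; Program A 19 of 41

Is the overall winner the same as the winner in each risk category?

Low-risk: the mentoring program 39/65 = 60.0%, Program A 6/8 = 75.0% → Program A
High-risk: the mentoring program 2/6 = 33.3%, Program A 22/56 = 39.3% → Program A
Medium-risk: the mentoring program 5/14 = 35.7%, Program A 19/41 = 46.3% → Program A
Overall: the mentoring program 46/85 = 54.1%, Program A 47/105 = 44.8% → the mentoring program
Program A wins each risk group but the mentoring program wins overall — the comparison reverses. Program A's participants skew toward high-risk, which has a lower base rate.

No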